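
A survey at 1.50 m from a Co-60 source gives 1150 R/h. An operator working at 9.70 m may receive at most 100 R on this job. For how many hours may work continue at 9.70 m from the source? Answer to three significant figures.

Intensity scales as (d₁/d₂)², so rate at 9.70 m:
1150 × (1.50/9.70)² = 1150 × 0.02391 = 27.50 R/h.
Stay time = 100 R ÷ 27.50 R/h = 3.636 h.

3.64 h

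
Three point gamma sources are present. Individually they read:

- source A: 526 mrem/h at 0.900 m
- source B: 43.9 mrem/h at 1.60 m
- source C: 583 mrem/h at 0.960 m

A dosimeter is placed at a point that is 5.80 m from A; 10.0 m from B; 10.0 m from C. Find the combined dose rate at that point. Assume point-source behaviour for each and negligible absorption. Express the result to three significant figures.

By superposition, sum each source's inverse-square contribution:
A: 526 × (0.900/5.80)² = 12.67 mrem/h
B: 43.9 × (1.60/10.0)² = 1.124 mrem/h
C: 583 × (0.960/10.0)² = 5.373 mrem/h
Total = 12.67 + 1.124 + 5.373 = 19.17 mrem/h.

19.2 mrem/h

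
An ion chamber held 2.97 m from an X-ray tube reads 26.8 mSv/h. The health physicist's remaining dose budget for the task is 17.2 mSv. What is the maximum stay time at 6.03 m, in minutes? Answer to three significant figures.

Applying the 1/r² law, rate at 6.03 m:
26.8 × (2.97/6.03)² = 26.8 × 0.2426 = 6.502 mSv/h.
Stay time = 17.2 mSv ÷ 6.502 mSv/h = 2.645 h = 158.7 min.

159 min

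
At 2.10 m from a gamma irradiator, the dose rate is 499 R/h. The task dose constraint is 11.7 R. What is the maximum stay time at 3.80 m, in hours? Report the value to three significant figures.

Intensity scales as (d₁/d₂)², so rate at 3.80 m:
499 × (2.10/3.80)² = 499 × 0.3054 = 152.4 R/h.
Stay time = 11.7 R ÷ 152.4 R/h = 0.07677 h.

0.0768 h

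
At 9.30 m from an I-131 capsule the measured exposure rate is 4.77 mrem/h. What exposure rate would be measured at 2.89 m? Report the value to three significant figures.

Using I₁d₁² = I₂d₂², scaling from 9.30 m to 2.89 m:
4.77 × (9.30/2.89)² = 4.77 × 10.36 = 49.42 mrem/h.

49.4 mrem/h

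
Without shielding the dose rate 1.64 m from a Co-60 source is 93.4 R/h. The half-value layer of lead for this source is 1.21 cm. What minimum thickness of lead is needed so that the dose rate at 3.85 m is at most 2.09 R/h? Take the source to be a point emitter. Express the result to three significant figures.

At 3.85 m, distance alone gives (1.64/3.85)² = 0.1815, so 93.4 × 0.1815 = 16.95 R/h.
Further attenuation needed: 16.95/2.09 = 8.110.
n = log₂(8.110) = 3.020 half-value layers.
Thickness = 3.020 × 1.21 cm = 3.654 cm.

3.65 cm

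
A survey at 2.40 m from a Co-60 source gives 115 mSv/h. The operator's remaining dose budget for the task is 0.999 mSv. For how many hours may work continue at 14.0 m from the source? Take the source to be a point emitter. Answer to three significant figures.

Using I₁d₁² = I₂d₂², rate at 14.0 m:
115 × (2.40/14.0)² = 115 × 0.02939 = 3.380 mSv/h.
Stay time = 0.999 mSv ÷ 3.380 mSv/h = 0.2956 h.

0.296 h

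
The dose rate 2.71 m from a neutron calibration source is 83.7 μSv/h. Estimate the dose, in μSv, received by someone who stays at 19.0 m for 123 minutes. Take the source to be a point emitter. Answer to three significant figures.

3.49 μSv

Applying the 1/r² law, rate at 19.0 m:
(2.71/19.0)² = 0.02034, so 83.7 × 0.02034 = 1.702 μSv/h.
Dose = rate × time = 1.702 μSv/h × 2.050 h = 3.489 μSv.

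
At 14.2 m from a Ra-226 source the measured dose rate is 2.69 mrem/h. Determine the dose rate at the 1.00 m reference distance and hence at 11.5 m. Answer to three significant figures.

542 mrem/h; 4.10 mrem/h

Applying the 1/r² law,
At 1.00 m: 2.69 × (14.2/1.00)² = 2.69 × 201.6 = 542.3 mrem/h
At 11.5 m: 542.3 × (1.00/11.5)² = 542.3 × 0.007561 = 4.100 mrem/h.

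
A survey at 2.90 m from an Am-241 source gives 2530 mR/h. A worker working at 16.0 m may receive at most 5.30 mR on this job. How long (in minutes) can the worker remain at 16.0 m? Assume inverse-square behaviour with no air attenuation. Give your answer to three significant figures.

3.83 min

Applying the 1/r² law, rate at 16.0 m:
2530 × (2.90/16.0)² = 2530 × 0.03285 = 83.11 mR/h.
Stay time = 5.30 mR ÷ 83.11 mR/h = 0.06377 h = 3.826 min.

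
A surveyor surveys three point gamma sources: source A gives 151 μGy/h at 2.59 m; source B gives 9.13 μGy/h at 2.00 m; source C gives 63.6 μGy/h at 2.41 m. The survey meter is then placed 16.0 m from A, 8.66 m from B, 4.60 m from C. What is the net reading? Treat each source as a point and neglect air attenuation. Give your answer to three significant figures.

21.9 μGy/h

Each source contributes Iᵢ·(dᵢ/rᵢ)²; contributions add.
A: 151 × (2.59/16.0)² = 3.957 μGy/h
B: 9.13 × (2.00/8.66)² = 0.4870 μGy/h
C: 63.6 × (2.41/4.60)² = 17.46 μGy/h
Total = 3.957 + 0.4870 + 17.46 = 21.90 μGy/h.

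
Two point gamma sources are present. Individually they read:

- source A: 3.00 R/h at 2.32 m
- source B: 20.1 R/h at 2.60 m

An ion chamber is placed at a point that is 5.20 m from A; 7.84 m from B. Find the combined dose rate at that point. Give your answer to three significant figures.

By superposition, sum each source's inverse-square contribution:
A: 3.00 × (2.32/5.20)² = 0.5972 R/h
B: 20.1 × (2.60/7.84)² = 2.211 R/h
Total = 0.5972 + 2.211 = 2.808 R/h.

2.81 R/h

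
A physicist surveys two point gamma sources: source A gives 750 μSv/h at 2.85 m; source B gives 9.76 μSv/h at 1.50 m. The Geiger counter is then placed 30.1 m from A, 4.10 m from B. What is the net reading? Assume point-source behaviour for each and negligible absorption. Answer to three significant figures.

By superposition, sum each source's inverse-square contribution:
A: 750 × (2.85/30.1)² = 6.724 μSv/h
B: 9.76 × (1.50/4.10)² = 1.306 μSv/h
Total = 6.724 + 1.306 = 8.030 μSv/h.

8.03 μSv/h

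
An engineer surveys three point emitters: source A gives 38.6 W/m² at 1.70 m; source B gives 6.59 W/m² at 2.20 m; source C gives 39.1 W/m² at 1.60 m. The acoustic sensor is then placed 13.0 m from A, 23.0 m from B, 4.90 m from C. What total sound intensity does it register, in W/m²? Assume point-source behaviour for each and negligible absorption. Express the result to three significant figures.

By superposition, sum each source's inverse-square contribution:
A: 38.6 × (1.70/13.0)² = 0.6601 W/m²
B: 6.59 × (2.20/23.0)² = 0.06029 W/m²
C: 39.1 × (1.60/4.90)² = 4.169 W/m²
Total = 0.6601 + 0.06029 + 4.169 = 4.889 W/m².

4.89 W/m²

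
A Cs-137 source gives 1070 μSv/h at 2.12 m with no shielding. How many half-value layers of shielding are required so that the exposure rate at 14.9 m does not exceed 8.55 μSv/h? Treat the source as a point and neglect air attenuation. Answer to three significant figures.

At 14.9 m, distance alone gives 1070 × (2.12/14.9)² = 1070 × 0.02024 = 21.66 μSv/h.
Further attenuation needed: 21.66/8.55 = 2.533.
n = log₂(2.533) = 1.341 half-value layers.

1.34 half-value layers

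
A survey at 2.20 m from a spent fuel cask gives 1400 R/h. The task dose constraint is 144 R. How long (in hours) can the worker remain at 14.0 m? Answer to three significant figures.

4.17 h

Since intensity falls as 1/r², rate at 14.0 m:
1400 × (2.20/14.0)² = 1400 × 0.02469 = 34.57 R/h.
Stay time = 144 R ÷ 34.57 R/h = 4.165 h.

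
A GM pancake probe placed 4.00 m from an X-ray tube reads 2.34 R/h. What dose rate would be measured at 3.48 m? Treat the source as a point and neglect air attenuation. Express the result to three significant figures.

3.09 R/h

Since intensity falls as 1/r², scaling from 4.00 m to 3.48 m:
(4.00/3.48)² = 1.321, so 2.34 × 1.321 = 3.091 R/h.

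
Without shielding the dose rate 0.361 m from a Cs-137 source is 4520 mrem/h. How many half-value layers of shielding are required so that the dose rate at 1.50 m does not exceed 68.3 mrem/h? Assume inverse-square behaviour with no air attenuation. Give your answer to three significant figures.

At 1.50 m, distance alone gives (0.361/1.50)² = 0.05792, so 4520 × 0.05792 = 261.8 mrem/h.
Further attenuation needed: 261.8/68.3 = 3.833.
n = log₂(3.833) = 1.938 half-value layers.

1.94 half-value layers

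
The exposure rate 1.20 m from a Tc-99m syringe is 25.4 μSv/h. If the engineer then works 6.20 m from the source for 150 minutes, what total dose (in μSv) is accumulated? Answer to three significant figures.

By the inverse-square law, rate at 6.20 m:
25.4 × (1.20/6.20)² = 25.4 × 0.03746 = 0.9515 μSv/h.
Dose = rate × time = 0.9515 μSv/h × 2.500 h = 2.379 μSv.

2.38 μSv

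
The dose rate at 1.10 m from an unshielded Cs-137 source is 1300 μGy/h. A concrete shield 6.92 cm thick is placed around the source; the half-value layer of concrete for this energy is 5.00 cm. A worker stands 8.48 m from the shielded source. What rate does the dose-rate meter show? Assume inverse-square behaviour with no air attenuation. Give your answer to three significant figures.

8.38 μGy/h

Distance alone: (1.10/8.48)² = 0.01683, so 1300 × 0.01683 = 21.88 μGy/h.
Shield: 6.92/5.00 = 1.384 half-value layers → attenuation 2^(−1.384) = 0.3832.
Combined: 21.88 × 0.3832 = 8.384 μGy/h.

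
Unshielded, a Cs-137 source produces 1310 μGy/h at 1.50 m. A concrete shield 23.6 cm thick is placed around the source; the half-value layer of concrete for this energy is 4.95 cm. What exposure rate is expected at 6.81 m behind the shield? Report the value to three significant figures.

2.33 μGy/h

Distance alone: (1.50/6.81)² = 0.04852, so 1310 × 0.04852 = 63.56 μGy/h.
Shield: 23.6/4.95 = 4.768 half-value layers → attenuation 2^(−4.768) = 0.03670.
Combined: 63.56 × 0.03670 = 2.333 μGy/h.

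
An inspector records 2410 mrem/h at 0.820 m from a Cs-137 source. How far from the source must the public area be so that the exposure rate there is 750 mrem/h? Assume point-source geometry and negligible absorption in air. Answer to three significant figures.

Since intensity falls as 1/r², d₂ = d₁·√(I₁/I₂).
I₁/I₂ = 2410/750 = 3.213, so d₂ = 0.820 × √3.213 = 1.470 m.

1.47 m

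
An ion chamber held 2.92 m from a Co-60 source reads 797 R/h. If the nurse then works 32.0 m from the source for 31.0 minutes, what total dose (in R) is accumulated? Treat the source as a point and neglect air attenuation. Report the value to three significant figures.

3.43 R

Since intensity falls as 1/r², rate at 32.0 m:
797 × (2.92/32.0)² = 797 × 0.008327 = 6.637 R/h.
Dose = rate × time = 6.637 R/h × 0.5167 h = 3.429 R.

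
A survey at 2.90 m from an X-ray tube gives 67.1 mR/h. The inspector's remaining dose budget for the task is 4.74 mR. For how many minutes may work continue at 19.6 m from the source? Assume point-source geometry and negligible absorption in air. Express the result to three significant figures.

Applying the 1/r² law, rate at 19.6 m:
67.1 × (2.90/19.6)² = 67.1 × 0.02189 = 1.469 mR/h.
Stay time = 4.74 mR ÷ 1.469 mR/h = 3.227 h = 193.6 min.

194 min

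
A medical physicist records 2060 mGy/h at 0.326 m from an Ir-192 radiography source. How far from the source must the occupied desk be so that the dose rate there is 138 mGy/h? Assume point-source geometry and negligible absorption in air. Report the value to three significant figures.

Applying the 1/r² law, d₂ = d₁·√(I₁/I₂).
I₁/I₂ = 2060/138 = 14.93, so d₂ = 0.326 × √14.93 = 1.260 m.

1.26 m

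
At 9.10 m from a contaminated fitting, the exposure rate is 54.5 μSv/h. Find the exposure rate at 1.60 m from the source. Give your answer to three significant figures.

1760 μSv/h

Using I₁d₁² = I₂d₂², the rate at 1.60 m is
(9.10/1.60)² = 32.35, so 54.5 × 32.35 = 1763 μSv/h.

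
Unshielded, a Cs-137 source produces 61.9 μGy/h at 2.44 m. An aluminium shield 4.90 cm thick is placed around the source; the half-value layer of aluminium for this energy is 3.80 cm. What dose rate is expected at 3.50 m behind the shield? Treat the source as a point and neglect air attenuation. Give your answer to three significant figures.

12.3 μGy/h

Distance alone: 61.9 × (2.44/3.50)² = 61.9 × 0.4860 = 30.08 μGy/h.
Shield: 4.90/3.80 = 1.289 half-value layers → attenuation 2^(−1.289) = 0.4092.
Combined: 30.08 × 0.4092 = 12.31 μGy/h.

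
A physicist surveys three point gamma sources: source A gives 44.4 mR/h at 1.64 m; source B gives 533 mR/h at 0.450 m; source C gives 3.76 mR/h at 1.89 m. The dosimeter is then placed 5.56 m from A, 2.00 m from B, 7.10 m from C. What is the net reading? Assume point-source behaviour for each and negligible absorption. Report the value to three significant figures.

31.1 mR/h

By superposition, sum each source's inverse-square contribution:
A: 44.4 × (1.64/5.56)² = 3.863 mR/h
B: 533 × (0.450/2.00)² = 26.98 mR/h
C: 3.76 × (1.89/7.10)² = 0.2664 mR/h
Total = 3.863 + 26.98 + 0.2664 = 31.11 mR/h.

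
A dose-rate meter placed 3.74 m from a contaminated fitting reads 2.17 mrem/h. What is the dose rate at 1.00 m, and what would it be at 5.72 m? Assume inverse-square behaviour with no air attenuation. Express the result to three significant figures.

30.4 mrem/h; 0.928 mrem/h

Intensity scales as (d₁/d₂)², so
At 1.00 m: (3.74/1.00)² = 13.99, so 2.17 × 13.99 = 30.36 mrem/h
At 5.72 m: 30.36 × (1.00/5.72)² = 30.36 × 0.03056 = 0.9278 mrem/h.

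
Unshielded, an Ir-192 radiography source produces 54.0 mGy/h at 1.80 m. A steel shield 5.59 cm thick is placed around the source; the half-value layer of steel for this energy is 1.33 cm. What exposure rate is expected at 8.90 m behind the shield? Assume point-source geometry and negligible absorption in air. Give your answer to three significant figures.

Distance alone: 54.0 × (1.80/8.90)² = 54.0 × 0.04090 = 2.209 mGy/h.
Shield: 5.59/1.33 = 4.203 half-value layers → attenuation 2^(−4.203) = 0.05430.
Combined: 2.209 × 0.05430 = 0.1199 mGy/h.

0.120 mGy/h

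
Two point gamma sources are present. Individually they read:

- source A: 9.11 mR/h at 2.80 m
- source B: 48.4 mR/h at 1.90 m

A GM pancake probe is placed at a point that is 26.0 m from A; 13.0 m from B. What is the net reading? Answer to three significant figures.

1.14 mR/h

Each source contributes Iᵢ·(dᵢ/rᵢ)²; contributions add.
A: 9.11 × (2.80/26.0)² = 0.1057 mR/h
B: 48.4 × (1.90/13.0)² = 1.034 mR/h
Total = 0.1057 + 1.034 = 1.140 mR/h.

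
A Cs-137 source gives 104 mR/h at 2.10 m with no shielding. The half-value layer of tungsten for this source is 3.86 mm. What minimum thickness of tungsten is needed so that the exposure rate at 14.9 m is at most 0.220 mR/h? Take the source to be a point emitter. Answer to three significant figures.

12.5 mm

At 14.9 m, distance alone gives 104 × (2.10/14.9)² = 104 × 0.01986 = 2.065 mR/h.
Further attenuation needed: 2.065/0.220 = 9.386.
n = log₂(9.386) = 3.231 half-value layers.
Thickness = 3.231 × 3.86 mm = 12.47 mm.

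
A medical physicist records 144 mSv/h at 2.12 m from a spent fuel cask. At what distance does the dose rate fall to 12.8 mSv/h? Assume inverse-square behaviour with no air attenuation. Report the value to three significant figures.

7.11 m

Since intensity falls as 1/r², d₂ = d₁·√(I₁/I₂).
I₁/I₂ = 144/12.8 = 11.25, so d₂ = 2.12 × √11.25 = 7.111 m.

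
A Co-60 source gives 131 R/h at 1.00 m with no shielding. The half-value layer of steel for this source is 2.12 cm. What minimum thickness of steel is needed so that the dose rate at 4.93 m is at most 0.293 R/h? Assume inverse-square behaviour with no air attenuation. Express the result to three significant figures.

8.91 cm

At 4.93 m, distance alone gives (1.00/4.93)² = 0.04114, so 131 × 0.04114 = 5.389 R/h.
Further attenuation needed: 5.389/0.293 = 18.39.
n = log₂(18.39) = 4.201 half-value layers.
Thickness = 4.201 × 2.12 cm = 8.906 cm.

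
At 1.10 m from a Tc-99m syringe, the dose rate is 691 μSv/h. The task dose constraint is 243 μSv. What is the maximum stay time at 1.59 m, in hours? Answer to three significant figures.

Intensity scales as (d₁/d₂)², so rate at 1.59 m:
(1.10/1.59)² = 0.4786, so 691 × 0.4786 = 330.7 μSv/h.
Stay time = 243 μSv ÷ 330.7 μSv/h = 0.7348 h.

0.735 h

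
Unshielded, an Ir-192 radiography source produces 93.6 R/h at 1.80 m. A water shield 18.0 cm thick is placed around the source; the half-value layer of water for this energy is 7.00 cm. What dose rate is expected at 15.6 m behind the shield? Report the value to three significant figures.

0.210 R/h

Distance alone: 93.6 × (1.80/15.6)² = 93.6 × 0.01331 = 1.246 R/h.
Shield: 18.0/7.00 = 2.571 half-value layers → attenuation 2^(−2.571) = 0.1683.
Combined: 1.246 × 0.1683 = 0.2097 R/h.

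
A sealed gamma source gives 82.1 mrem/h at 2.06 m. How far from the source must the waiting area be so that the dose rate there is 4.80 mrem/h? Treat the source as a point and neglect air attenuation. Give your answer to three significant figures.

Intensity scales as (d₁/d₂)², so d₂ = d₁·√(I₁/I₂).
I₁/I₂ = 82.1/4.80 = 17.10, so d₂ = 2.06 × √17.10 = 8.519 m.

8.52 m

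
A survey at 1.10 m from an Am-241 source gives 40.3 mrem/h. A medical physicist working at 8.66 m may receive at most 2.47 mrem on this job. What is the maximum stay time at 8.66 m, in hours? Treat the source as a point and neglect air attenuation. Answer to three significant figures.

3.80 h

Using I₁d₁² = I₂d₂², rate at 8.66 m:
40.3 × (1.10/8.66)² = 40.3 × 0.01613 = 0.6500 mrem/h.
Stay time = 2.47 mrem ÷ 0.6500 mrem/h = 3.800 h.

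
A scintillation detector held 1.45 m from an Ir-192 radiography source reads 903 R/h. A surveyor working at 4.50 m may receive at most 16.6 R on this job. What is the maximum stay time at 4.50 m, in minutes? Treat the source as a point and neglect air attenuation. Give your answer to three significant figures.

10.6 min

Intensity scales as (d₁/d₂)², so rate at 4.50 m:
(1.45/4.50)² = 0.1038, so 903 × 0.1038 = 93.73 R/h.
Stay time = 16.6 R ÷ 93.73 R/h = 0.1771 h = 10.63 min.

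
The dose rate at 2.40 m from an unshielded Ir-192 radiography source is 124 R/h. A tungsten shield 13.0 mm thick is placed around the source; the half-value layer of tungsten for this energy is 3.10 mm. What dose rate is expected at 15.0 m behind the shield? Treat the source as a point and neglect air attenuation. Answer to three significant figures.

Distance alone: 124 × (2.40/15.0)² = 124 × 0.02560 = 3.174 R/h.
Shield: 13.0/3.10 = 4.194 half-value layers → attenuation 2^(−4.194) = 0.05464.
Combined: 3.174 × 0.05464 = 0.1734 R/h.

0.173 R/h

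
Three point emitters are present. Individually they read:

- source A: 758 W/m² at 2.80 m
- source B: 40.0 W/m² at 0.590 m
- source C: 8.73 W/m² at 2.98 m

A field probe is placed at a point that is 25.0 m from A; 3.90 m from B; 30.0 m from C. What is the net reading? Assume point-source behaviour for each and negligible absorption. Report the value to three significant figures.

10.5 W/m²

By superposition, sum each source's inverse-square contribution:
A: 758 × (2.80/25.0)² = 9.508 W/m²
B: 40.0 × (0.590/3.90)² = 0.9155 W/m²
C: 8.73 × (2.98/30.0)² = 0.08614 W/m²
Total = 9.508 + 0.9155 + 0.08614 = 10.51 W/m².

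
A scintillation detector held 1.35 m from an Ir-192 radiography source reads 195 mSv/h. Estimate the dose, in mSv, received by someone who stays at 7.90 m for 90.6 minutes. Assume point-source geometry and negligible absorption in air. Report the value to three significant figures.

8.60 mSv

Intensity scales as (d₁/d₂)², so rate at 7.90 m:
195 × (1.35/7.90)² = 195 × 0.02920 = 5.694 mSv/h.
Dose = rate × time = 5.694 mSv/h × 1.510 h = 8.598 mSv.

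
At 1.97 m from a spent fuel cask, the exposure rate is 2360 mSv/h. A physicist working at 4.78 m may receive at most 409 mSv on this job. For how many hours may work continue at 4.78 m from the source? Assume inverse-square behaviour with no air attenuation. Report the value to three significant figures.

Using I₁d₁² = I₂d₂², rate at 4.78 m:
(1.97/4.78)² = 0.1699, so 2360 × 0.1699 = 401.0 mSv/h.
Stay time = 409 mSv ÷ 401.0 mSv/h = 1.020 h.

1.02 h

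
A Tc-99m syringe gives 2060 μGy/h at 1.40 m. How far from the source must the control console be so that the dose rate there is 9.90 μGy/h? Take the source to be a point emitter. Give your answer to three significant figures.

20.2 m

By the inverse-square law, d₂ = d₁·√(I₁/I₂).
I₁/I₂ = 2060/9.90 = 208.1, so d₂ = 1.40 × √208.1 = 20.20 m.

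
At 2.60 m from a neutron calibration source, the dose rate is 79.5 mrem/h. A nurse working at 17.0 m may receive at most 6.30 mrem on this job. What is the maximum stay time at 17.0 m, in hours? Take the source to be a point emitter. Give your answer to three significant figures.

Applying the 1/r² law, rate at 17.0 m:
(2.60/17.0)² = 0.02339, so 79.5 × 0.02339 = 1.860 mrem/h.
Stay time = 6.30 mrem ÷ 1.860 mrem/h = 3.387 h.

3.39 h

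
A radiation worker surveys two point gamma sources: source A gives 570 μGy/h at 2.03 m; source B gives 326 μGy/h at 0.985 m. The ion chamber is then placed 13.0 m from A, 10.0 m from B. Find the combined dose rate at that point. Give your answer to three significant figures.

17.1 μGy/h

Each source contributes Iᵢ·(dᵢ/rᵢ)²; contributions add.
A: 570 × (2.03/13.0)² = 13.90 μGy/h
B: 326 × (0.985/10.0)² = 3.163 μGy/h
Total = 13.90 + 3.163 = 17.06 μGy/h.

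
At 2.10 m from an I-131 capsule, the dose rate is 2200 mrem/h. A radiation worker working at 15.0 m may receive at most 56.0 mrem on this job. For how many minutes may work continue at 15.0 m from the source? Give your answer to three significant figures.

77.9 min

Applying the 1/r² law, rate at 15.0 m:
2200 × (2.10/15.0)² = 2200 × 0.01960 = 43.12 mrem/h.
Stay time = 56.0 mrem ÷ 43.12 mrem/h = 1.299 h = 77.94 min.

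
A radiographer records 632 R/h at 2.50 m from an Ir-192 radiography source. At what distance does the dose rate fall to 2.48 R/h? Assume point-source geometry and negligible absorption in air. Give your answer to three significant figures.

39.9 m

Applying the 1/r² law, d₂ = d₁·√(I₁/I₂).
I₁/I₂ = 632/2.48 = 254.8, so d₂ = 2.50 × √254.8 = 39.91 m.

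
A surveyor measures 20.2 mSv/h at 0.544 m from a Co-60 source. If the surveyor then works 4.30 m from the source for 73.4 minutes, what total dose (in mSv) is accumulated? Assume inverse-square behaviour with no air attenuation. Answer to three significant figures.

0.396 mSv

Intensity scales as (d₁/d₂)², so rate at 4.30 m:
(0.544/4.30)² = 0.01601, so 20.2 × 0.01601 = 0.3234 mSv/h.
Dose = rate × time = 0.3234 mSv/h × 1.223 h = 0.3955 mSv.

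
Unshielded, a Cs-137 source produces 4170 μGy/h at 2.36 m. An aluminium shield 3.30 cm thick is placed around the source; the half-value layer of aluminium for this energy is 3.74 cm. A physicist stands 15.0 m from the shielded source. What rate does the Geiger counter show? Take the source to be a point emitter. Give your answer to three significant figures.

Distance alone: 4170 × (2.36/15.0)² = 4170 × 0.02475 = 103.2 μGy/h.
Shield: 3.30/3.74 = 0.8824 half-value layers → attenuation 2^(−0.8824) = 0.5425.
Combined: 103.2 × 0.5425 = 55.99 μGy/h.

56.0 μGy/h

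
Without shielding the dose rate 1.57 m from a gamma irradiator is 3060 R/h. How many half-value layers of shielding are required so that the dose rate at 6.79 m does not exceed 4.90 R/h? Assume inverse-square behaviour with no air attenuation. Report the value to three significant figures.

5.06 half-value layers

At 6.79 m, distance alone gives 3060 × (1.57/6.79)² = 3060 × 0.05346 = 163.6 R/h.
Further attenuation needed: 163.6/4.90 = 33.39.
n = log₂(33.39) = 5.061 half-value layers.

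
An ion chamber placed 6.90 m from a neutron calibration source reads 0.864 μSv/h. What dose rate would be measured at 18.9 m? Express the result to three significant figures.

Since intensity falls as 1/r², scaling from 6.90 m to 18.9 m:
(6.90/18.9)² = 0.1333, so 0.864 × 0.1333 = 0.1152 μSv/h.

0.115 μSv/h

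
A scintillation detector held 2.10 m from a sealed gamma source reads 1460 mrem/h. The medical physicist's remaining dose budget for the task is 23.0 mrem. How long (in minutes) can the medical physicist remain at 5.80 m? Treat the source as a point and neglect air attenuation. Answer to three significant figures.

7.21 min

Since intensity falls as 1/r², rate at 5.80 m:
1460 × (2.10/5.80)² = 1460 × 0.1311 = 191.4 mrem/h.
Stay time = 23.0 mrem ÷ 191.4 mrem/h = 0.1202 h = 7.212 min.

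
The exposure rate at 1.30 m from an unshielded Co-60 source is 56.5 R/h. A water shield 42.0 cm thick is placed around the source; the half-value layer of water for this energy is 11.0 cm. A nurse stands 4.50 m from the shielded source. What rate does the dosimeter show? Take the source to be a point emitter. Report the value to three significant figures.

Distance alone: (1.30/4.50)² = 0.08346, so 56.5 × 0.08346 = 4.715 R/h.
Shield: 42.0/11.0 = 3.818 half-value layers → attenuation 2^(−3.818) = 0.07090.
Combined: 4.715 × 0.07090 = 0.3343 R/h.

0.334 R/h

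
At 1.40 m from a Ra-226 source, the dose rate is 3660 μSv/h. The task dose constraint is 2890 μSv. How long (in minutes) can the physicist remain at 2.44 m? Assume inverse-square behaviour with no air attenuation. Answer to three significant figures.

Intensity scales as (d₁/d₂)², so rate at 2.44 m:
3660 × (1.40/2.44)² = 3660 × 0.3292 = 1205 μSv/h.
Stay time = 2890 μSv ÷ 1205 μSv/h = 2.398 h = 143.9 min.

144 min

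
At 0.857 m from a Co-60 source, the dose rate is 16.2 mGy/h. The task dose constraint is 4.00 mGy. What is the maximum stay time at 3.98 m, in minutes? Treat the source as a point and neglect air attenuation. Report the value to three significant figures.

Applying the 1/r² law, rate at 3.98 m:
16.2 × (0.857/3.98)² = 16.2 × 0.04637 = 0.7512 mGy/h.
Stay time = 4.00 mGy ÷ 0.7512 mGy/h = 5.325 h = 319.5 min.

320 min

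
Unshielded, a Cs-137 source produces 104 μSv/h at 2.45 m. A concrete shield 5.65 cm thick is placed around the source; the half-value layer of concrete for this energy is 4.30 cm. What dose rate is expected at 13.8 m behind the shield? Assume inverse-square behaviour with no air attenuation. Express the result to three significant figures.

1.32 μSv/h

Distance alone: (2.45/13.8)² = 0.03152, so 104 × 0.03152 = 3.278 μSv/h.
Shield: 5.65/4.30 = 1.314 half-value layers → attenuation 2^(−1.314) = 0.4022.
Combined: 3.278 × 0.4022 = 1.318 μSv/h.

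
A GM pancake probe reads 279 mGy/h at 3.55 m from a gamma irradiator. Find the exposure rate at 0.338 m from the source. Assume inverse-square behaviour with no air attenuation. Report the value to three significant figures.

Intensity scales as (d₁/d₂)², so the rate at 0.338 m is
279 × (3.55/0.338)² = 279 × 110.3 = 30770 mGy/h.

30800 mGy/h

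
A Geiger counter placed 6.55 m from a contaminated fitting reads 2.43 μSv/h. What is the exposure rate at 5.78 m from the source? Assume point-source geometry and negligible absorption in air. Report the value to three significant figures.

3.12 μSv/h

Using I₁d₁² = I₂d₂², scaling from 6.55 m to 5.78 m:
2.43 × (6.55/5.78)² = 2.43 × 1.284 = 3.120 μSv/h.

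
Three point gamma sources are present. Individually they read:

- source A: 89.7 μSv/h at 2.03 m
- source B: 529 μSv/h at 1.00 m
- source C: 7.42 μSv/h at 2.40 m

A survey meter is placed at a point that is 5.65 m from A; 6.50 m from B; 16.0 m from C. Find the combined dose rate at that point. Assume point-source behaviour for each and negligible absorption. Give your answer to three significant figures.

Each source contributes Iᵢ·(dᵢ/rᵢ)²; contributions add.
A: 89.7 × (2.03/5.65)² = 11.58 μSv/h
B: 529 × (1.00/6.50)² = 12.52 μSv/h
C: 7.42 × (2.40/16.0)² = 0.1669 μSv/h
Total = 11.58 + 12.52 + 0.1669 = 24.27 μSv/h.

24.3 μSv/h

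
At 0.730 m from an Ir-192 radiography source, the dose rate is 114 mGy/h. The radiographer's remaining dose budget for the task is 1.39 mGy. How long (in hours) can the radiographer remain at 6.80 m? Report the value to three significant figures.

1.06 h

Applying the 1/r² law, rate at 6.80 m:
114 × (0.730/6.80)² = 114 × 0.01152 = 1.313 mGy/h.
Stay time = 1.39 mGy ÷ 1.313 mGy/h = 1.059 h.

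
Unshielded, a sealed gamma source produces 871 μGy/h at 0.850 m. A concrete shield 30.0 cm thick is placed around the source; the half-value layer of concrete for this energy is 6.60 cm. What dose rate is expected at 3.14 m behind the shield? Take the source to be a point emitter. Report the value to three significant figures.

2.73 μGy/h

Distance alone: 871 × (0.850/3.14)² = 871 × 0.07328 = 63.83 μGy/h.
Shield: 30.0/6.60 = 4.545 half-value layers → attenuation 2^(−4.545) = 0.04284.
Combined: 63.83 × 0.04284 = 2.734 μGy/h.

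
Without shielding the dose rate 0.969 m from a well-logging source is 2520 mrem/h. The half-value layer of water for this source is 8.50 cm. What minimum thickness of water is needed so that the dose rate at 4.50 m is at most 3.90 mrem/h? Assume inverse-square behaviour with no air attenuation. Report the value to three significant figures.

At 4.50 m, distance alone gives (0.969/4.50)² = 0.04637, so 2520 × 0.04637 = 116.9 mrem/h.
Further attenuation needed: 116.9/3.90 = 29.97.
n = log₂(29.97) = 4.905 half-value layers.
Thickness = 4.905 × 8.50 cm = 41.69 cm.

41.7 cm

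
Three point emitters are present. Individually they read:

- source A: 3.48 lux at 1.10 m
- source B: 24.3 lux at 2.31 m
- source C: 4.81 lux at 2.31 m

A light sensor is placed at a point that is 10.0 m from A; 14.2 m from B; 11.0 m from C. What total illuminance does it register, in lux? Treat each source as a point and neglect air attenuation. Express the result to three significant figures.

Each source contributes Iᵢ·(dᵢ/rᵢ)²; contributions add.
A: 3.48 × (1.10/10.0)² = 0.04211 lux
B: 24.3 × (2.31/14.2)² = 0.6431 lux
C: 4.81 × (2.31/11.0)² = 0.2121 lux
Total = 0.04211 + 0.6431 + 0.2121 = 0.8973 lux.

0.897 lux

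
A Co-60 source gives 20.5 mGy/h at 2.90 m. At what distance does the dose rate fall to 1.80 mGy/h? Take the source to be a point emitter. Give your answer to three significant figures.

9.79 m

By the inverse-square law, d₂ = d₁·√(I₁/I₂).
I₁/I₂ = 20.5/1.80 = 11.39, so d₂ = 2.90 × √11.39 = 9.787 m.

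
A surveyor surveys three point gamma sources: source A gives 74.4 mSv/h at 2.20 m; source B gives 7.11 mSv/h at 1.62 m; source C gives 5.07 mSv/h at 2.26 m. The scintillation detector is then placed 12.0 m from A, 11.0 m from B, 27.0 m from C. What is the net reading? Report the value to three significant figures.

2.69 mSv/h

Each source contributes Iᵢ·(dᵢ/rᵢ)²; contributions add.
A: 74.4 × (2.20/12.0)² = 2.501 mSv/h
B: 7.11 × (1.62/11.0)² = 0.1542 mSv/h
C: 5.07 × (2.26/27.0)² = 0.03552 mSv/h
Total = 2.501 + 0.1542 + 0.03552 = 2.691 mSv/h.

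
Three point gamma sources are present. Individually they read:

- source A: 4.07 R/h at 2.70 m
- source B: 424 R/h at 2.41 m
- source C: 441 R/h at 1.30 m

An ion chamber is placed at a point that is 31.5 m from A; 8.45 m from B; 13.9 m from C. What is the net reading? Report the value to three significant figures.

By superposition, sum each source's inverse-square contribution:
A: 4.07 × (2.70/31.5)² = 0.02990 R/h
B: 424 × (2.41/8.45)² = 34.49 R/h
C: 441 × (1.30/13.9)² = 3.857 R/h
Total = 0.02990 + 34.49 + 3.857 = 38.38 R/h.

38.4 R/h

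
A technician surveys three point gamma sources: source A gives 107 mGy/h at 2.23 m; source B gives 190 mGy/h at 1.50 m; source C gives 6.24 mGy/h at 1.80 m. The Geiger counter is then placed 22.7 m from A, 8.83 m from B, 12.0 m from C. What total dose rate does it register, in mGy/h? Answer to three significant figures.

6.66 mGy/h

Each source contributes Iᵢ·(dᵢ/rᵢ)²; contributions add.
A: 107 × (2.23/22.7)² = 1.033 mGy/h
B: 190 × (1.50/8.83)² = 5.483 mGy/h
C: 6.24 × (1.80/12.0)² = 0.1404 mGy/h
Total = 1.033 + 5.483 + 0.1404 = 6.656 mGy/h.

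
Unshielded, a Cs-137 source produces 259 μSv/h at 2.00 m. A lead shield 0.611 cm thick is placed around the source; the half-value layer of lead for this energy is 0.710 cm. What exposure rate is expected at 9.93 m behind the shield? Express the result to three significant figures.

5.79 μSv/h

Distance alone: 259 × (2.00/9.93)² = 259 × 0.04057 = 10.51 μSv/h.
Shield: 0.611/0.710 = 0.8606 half-value layers → attenuation 2^(−0.8606) = 0.5507.
Combined: 10.51 × 0.5507 = 5.788 μSv/h.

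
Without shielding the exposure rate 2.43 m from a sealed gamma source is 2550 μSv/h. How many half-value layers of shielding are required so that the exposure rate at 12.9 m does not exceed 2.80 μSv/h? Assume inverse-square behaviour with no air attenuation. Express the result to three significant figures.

At 12.9 m, distance alone gives (2.43/12.9)² = 0.03548, so 2550 × 0.03548 = 90.47 μSv/h.
Further attenuation needed: 90.47/2.80 = 32.31.
n = log₂(32.31) = 5.014 half-value layers.

5.01 half-value layers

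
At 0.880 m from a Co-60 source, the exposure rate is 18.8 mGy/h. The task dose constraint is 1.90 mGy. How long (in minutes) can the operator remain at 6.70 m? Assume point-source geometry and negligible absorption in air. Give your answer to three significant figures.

352 min

Intensity scales as (d₁/d₂)², so rate at 6.70 m:
(0.880/6.70)² = 0.01725, so 18.8 × 0.01725 = 0.3243 mGy/h.
Stay time = 1.90 mGy ÷ 0.3243 mGy/h = 5.859 h = 351.5 min.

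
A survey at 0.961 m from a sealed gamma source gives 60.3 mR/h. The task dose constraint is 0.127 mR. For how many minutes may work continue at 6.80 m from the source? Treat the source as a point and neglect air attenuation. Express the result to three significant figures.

Intensity scales as (d₁/d₂)², so rate at 6.80 m:
(0.961/6.80)² = 0.01997, so 60.3 × 0.01997 = 1.204 mR/h.
Stay time = 0.127 mR ÷ 1.204 mR/h = 0.1055 h = 6.330 min.

6.33 min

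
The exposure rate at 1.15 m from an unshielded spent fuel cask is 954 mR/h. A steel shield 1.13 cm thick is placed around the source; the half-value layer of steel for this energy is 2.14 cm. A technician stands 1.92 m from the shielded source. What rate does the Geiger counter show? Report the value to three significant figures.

Distance alone: (1.15/1.92)² = 0.3588, so 954 × 0.3588 = 342.3 mR/h.
Shield: 1.13/2.14 = 0.5280 half-value layers → attenuation 2^(−0.5280) = 0.6935.
Combined: 342.3 × 0.6935 = 237.4 mR/h.

237 mR/h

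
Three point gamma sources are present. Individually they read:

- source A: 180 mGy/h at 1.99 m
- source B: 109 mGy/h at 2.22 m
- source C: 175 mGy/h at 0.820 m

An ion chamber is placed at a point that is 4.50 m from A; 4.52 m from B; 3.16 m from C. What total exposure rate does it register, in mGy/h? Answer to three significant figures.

Each source contributes Iᵢ·(dᵢ/rᵢ)²; contributions add.
A: 180 × (1.99/4.50)² = 35.20 mGy/h
B: 109 × (2.22/4.52)² = 26.29 mGy/h
C: 175 × (0.820/3.16)² = 11.78 mGy/h
Total = 35.20 + 26.29 + 11.78 = 73.27 mGy/h.

73.3 mGy/h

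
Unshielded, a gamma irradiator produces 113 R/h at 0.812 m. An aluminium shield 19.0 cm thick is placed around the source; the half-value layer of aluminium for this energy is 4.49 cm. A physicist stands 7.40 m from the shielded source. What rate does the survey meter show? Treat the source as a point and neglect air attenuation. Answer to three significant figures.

Distance alone: 113 × (0.812/7.40)² = 113 × 0.01204 = 1.361 R/h.
Shield: 19.0/4.49 = 4.232 half-value layers → attenuation 2^(−4.232) = 0.05322.
Combined: 1.361 × 0.05322 = 0.07243 R/h.

0.0724 R/h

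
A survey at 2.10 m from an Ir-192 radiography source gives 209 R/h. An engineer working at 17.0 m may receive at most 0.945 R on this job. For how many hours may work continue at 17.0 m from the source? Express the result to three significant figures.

0.296 h

By the inverse-square law, rate at 17.0 m:
209 × (2.10/17.0)² = 209 × 0.01526 = 3.189 R/h.
Stay time = 0.945 R ÷ 3.189 R/h = 0.2963 h.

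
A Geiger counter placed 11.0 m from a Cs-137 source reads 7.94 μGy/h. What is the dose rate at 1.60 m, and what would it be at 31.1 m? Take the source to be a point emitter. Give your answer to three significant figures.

Since intensity falls as 1/r²,
At 1.60 m: 7.94 × (11.0/1.60)² = 7.94 × 47.27 = 375.3 μGy/h
At 31.1 m: (1.60/31.1)² = 0.002647, so 375.3 × 0.002647 = 0.9934 μGy/h.

375 μGy/h; 0.993 μGy/h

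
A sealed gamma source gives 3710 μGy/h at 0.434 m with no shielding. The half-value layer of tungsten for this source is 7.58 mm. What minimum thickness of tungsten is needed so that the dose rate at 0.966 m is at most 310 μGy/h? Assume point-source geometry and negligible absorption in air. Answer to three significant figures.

At 0.966 m, distance alone gives (0.434/0.966)² = 0.2018, so 3710 × 0.2018 = 748.7 μGy/h.
Further attenuation needed: 748.7/310 = 2.415.
n = log₂(2.415) = 1.272 half-value layers.
Thickness = 1.272 × 7.58 mm = 9.642 mm.

9.64 mm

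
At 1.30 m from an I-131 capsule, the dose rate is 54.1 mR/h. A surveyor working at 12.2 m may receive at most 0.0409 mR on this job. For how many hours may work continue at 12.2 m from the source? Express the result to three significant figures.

Using I₁d₁² = I₂d₂², rate at 12.2 m:
54.1 × (1.30/12.2)² = 54.1 × 0.01135 = 0.6140 mR/h.
Stay time = 0.0409 mR ÷ 0.6140 mR/h = 0.06661 h.

0.0666 h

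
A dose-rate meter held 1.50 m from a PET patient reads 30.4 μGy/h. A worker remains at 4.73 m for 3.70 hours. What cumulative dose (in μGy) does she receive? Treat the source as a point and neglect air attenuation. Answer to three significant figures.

Applying the 1/r² law, rate at 4.73 m:
30.4 × (1.50/4.73)² = 30.4 × 0.1006 = 3.058 μGy/h.
Dose = rate × time = 3.058 μGy/h × 3.700 h = 11.31 μGy.

11.3 μGy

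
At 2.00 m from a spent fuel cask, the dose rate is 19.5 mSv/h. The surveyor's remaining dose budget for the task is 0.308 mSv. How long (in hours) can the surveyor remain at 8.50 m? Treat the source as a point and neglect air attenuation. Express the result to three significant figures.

0.285 h

Using I₁d₁² = I₂d₂², rate at 8.50 m:
(2.00/8.50)² = 0.05536, so 19.5 × 0.05536 = 1.080 mSv/h.
Stay time = 0.308 mSv ÷ 1.080 mSv/h = 0.2852 h.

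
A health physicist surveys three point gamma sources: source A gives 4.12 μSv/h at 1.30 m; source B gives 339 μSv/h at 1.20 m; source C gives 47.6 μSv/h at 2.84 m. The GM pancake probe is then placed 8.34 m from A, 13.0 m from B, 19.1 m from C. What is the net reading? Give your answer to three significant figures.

Each source contributes Iᵢ·(dᵢ/rᵢ)²; contributions add.
A: 4.12 × (1.30/8.34)² = 0.1001 μSv/h
B: 339 × (1.20/13.0)² = 2.889 μSv/h
C: 47.6 × (2.84/19.1)² = 1.052 μSv/h
Total = 0.1001 + 2.889 + 1.052 = 4.041 μSv/h.

4.04 μSv/h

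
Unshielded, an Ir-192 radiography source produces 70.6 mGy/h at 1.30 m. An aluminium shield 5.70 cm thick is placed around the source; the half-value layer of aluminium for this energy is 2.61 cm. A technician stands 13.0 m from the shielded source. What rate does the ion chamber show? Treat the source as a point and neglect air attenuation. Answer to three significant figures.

0.155 mGy/h

Distance alone: (1.30/13.0)² = 0.01000, so 70.6 × 0.01000 = 0.7060 mGy/h.
Shield: 5.70/2.61 = 2.184 half-value layers → attenuation 2^(−2.184) = 0.2201.
Combined: 0.7060 × 0.2201 = 0.1554 mGy/h.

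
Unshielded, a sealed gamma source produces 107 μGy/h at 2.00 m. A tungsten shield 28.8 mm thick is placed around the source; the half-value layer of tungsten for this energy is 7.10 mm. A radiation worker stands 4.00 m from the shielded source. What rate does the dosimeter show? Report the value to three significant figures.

1.61 μGy/h

Distance alone: 107 × (2.00/4.00)² = 107 × 0.2500 = 26.75 μGy/h.
Shield: 28.8/7.10 = 4.056 half-value layers → attenuation 2^(−4.056) = 0.06012.
Combined: 26.75 × 0.06012 = 1.608 μGy/h.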